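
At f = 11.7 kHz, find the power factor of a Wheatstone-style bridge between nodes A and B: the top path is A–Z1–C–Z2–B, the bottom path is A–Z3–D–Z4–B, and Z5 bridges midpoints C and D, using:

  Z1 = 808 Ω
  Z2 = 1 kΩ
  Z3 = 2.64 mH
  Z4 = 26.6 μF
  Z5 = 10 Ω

Step 1 — Angular frequency: ω = 2π·f = 2π·1.17e+04 = 7.351e+04 rad/s.
Step 2 — Component impedances:
  Z1: Z = R = 808 Ω
  Z2: Z = R = 1000 Ω
  Z3: Z = jωL = j·7.351e+04·0.00264 = 0 + j194.1 Ω
  Z4: Z = 1/(jωC) = -j/(ω·C) = 0 - j0.5114 Ω
  Z5: Z = R = 10 Ω
Step 3 — Bridge requires nodal analysis (the Z5 bridge couples midpoints C and D, so the two paths cannot be reduced to a simple series/parallel combination). Setting node B to ground and injecting 1 A at node A, the 3-node admittance system at A, C, D solves to V_A = Z_AB = 43.59 + j183.2 Ω = 188.3∠76.6° Ω.
Step 4 — Power factor: PF = cos(φ) = Re(Z)/|Z| = 43.59/188.3 = 0.2315.
Step 5 — Type: Im(Z) = 183.2 ⇒ lagging (phase φ = 76.6°).

PF = 0.2315 (lagging, φ = 76.6°)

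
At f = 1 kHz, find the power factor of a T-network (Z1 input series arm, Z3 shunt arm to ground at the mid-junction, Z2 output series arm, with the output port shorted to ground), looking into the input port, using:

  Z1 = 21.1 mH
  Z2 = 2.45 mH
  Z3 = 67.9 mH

Step 1 — Angular frequency: ω = 2π·f = 2π·1000 = 6283 rad/s.
Step 2 — Component impedances:
  Z1: Z = jωL = j·6283·0.0211 = 0 + j132.6 Ω
  Z2: Z = jωL = j·6283·0.00245 = 0 + j15.39 Ω
  Z3: Z = jωL = j·6283·0.0679 = 0 + j426.6 Ω
Step 3 — With the output port shorted to ground, the output series arm Z2 runs from the junction to ground; the shunt arm Z3 also runs from the junction to ground. They appear in parallel: Z3 || Z2 = 0 + j14.86 Ω.
Step 4 — Series with input arm Z1: Z_in = Z1 + (Z3 || Z2) = 0 + j147.4 Ω = 147.4∠90.0° Ω.
Step 5 — Power factor: PF = cos(φ) = Re(Z)/|Z| = 0/147.4 = 0.
Step 6 — Type: Im(Z) = 147.4 ⇒ lagging (phase φ = 90.0°).

PF = 0 (lagging, φ = 90.0°)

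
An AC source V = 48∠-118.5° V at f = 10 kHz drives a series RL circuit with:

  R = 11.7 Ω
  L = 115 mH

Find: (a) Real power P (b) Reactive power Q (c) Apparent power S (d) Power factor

Step 1 — Angular frequency: ω = 2π·f = 2π·1e+04 = 6.283e+04 rad/s.
Step 2 — Component impedances:
  R: Z = R = 11.7 Ω
  L: Z = jωL = j·6.283e+04·0.115 = 0 + j7226 Ω
Step 3 — Series combination: Z_total = R + L = 11.7 + j7226 Ω = 7226∠89.9° Ω.
Step 4 — Source phasor: V = 48∠-118.5° V = -22.9 - j42.18 V.
Step 5 — Current: I = V / Z = -0.005843 + j0.00316 A = 0.006643∠151.6° A.
Step 6 — Complex power: S = V·I* = 0.0005163 + j0.3189 VA.
Step 7 — Real power: P = Re(S) = 0.0005163 W.
Step 8 — Reactive power: Q = Im(S) = 0.3189 VAR.
Step 9 — Apparent power: |S| = 0.3189 VA.
Step 10 — Power factor: PF = P/|S| = 0.001619 (lagging).

(a) P = 0.0005163 W  (b) Q = 0.3189 VAR  (c) S = 0.3189 VA  (d) PF = 0.001619 (lagging)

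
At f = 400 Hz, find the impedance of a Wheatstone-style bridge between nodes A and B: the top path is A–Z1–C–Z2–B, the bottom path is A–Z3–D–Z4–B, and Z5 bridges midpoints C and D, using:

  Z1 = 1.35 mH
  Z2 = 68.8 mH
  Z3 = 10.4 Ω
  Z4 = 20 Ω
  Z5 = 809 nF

Step 1 — Angular frequency: ω = 2π·f = 2π·400 = 2513 rad/s.
Step 2 — Component impedances:
  Z1: Z = jωL = j·2513·0.00135 = 0 + j3.393 Ω
  Z2: Z = jωL = j·2513·0.0688 = 0 + j172.9 Ω
  Z3: Z = R = 10.4 Ω
  Z4: Z = R = 20 Ω
  Z5: Z = 1/(jωC) = -j/(ω·C) = 0 - j491.8 Ω
Step 3 — Bridge requires nodal analysis (the Z5 bridge couples midpoints C and D, so the two paths cannot be reduced to a simple series/parallel combination). Setting node B to ground and injecting 1 A at node A, the 3-node admittance system at A, C, D solves to V_A = Z_AB = 29.58 + j4.909 Ω = 29.99∠9.4° Ω.

Z = 29.58 + j4.909 Ω = 29.99∠9.4° Ω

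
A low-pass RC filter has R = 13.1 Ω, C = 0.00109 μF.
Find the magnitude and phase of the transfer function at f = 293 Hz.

Step 1 — Angular frequency: ω = 2π·293 = 1841 rad/s.
Step 2 — Transfer function: H(jω) = 1/(1 + jωRC).
Step 3 — Denominator: 1 + jωRC = 1 + j·1841·13.1·1.09e-09 = 1 + j2.629e-05.
Step 4 — H = 1 - j2.629e-05.
Step 5 — Magnitude: |H| = 1 (-0.0 dB); phase: φ = -0.0°.

|H| = 1 (-0.0 dB), φ = -0.0°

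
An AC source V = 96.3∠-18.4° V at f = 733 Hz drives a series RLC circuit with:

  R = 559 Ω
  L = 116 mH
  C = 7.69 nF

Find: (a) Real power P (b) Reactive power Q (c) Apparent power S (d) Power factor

Step 1 — Angular frequency: ω = 2π·f = 2π·733 = 4606 rad/s.
Step 2 — Component impedances:
  R: Z = R = 559 Ω
  L: Z = jωL = j·4606·0.116 = 0 + j534.2 Ω
  C: Z = 1/(jωC) = -j/(ω·C) = 0 - j2.824e+04 Ω
Step 3 — Series combination: Z_total = R + L + C = 559 - j2.77e+04 Ω = 2.771e+04∠-88.8° Ω.
Step 4 — Source phasor: V = 96.3∠-18.4° V = 91.38 - j30.4 V.
Step 5 — Current: I = V / Z = 0.001163 + j0.003275 A = 0.003476∠70.4° A.
Step 6 — Complex power: S = V·I* = 0.006753 - j0.3346 VA.
Step 7 — Real power: P = Re(S) = 0.006753 W.
Step 8 — Reactive power: Q = Im(S) = -0.3346 VAR.
Step 9 — Apparent power: |S| = 0.3347 VA.
Step 10 — Power factor: PF = P/|S| = 0.02018 (leading).

(a) P = 0.006753 W  (b) Q = -0.3346 VAR  (c) S = 0.3347 VA  (d) PF = 0.02018 (leading)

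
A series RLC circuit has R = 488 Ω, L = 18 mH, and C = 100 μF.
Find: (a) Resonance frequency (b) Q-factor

Step 1 — Resonance condition Im(Z)=0 gives ω₀ = 1/√(LC).
Step 2 — ω₀ = 1/√(0.018·0.0001) = 745.4 rad/s.
Step 3 — f₀ = ω₀/(2π) = 118.6 Hz.
Step 4 — Series Q: Q = ω₀L/R = 745.4·0.018/488 = 0.02749.

(a) f₀ = 118.6 Hz  (b) Q = 0.02749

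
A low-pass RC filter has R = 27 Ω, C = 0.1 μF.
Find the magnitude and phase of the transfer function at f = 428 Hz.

Step 1 — Angular frequency: ω = 2π·428 = 2689 rad/s.
Step 2 — Transfer function: H(jω) = 1/(1 + jωRC).
Step 3 — Denominator: 1 + jωRC = 1 + j·2689·27·1e-07 = 1 + j0.007261.
Step 4 — H = 0.9999 - j0.00726.
Step 5 — Magnitude: |H| = 1 (-0.0 dB); phase: φ = -0.4°.

|H| = 1 (-0.0 dB), φ = -0.4°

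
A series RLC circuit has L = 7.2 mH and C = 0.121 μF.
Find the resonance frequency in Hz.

Step 1 — Resonance condition Im(Z)=0 gives ω₀ = 1/√(LC).
Step 2 — ω₀ = 1/√(0.0072·1.21e-07) = 3.388e+04 rad/s.
Step 3 — f₀ = ω₀/(2π) = 5392 Hz.

f₀ = 5392 Hz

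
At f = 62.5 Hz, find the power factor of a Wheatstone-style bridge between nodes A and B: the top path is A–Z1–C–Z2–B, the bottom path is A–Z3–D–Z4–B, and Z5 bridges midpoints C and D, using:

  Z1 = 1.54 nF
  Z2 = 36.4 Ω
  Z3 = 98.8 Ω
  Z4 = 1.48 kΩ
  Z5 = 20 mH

Step 1 — Angular frequency: ω = 2π·f = 2π·62.5 = 392.7 rad/s.
Step 2 — Component impedances:
  Z1: Z = 1/(jωC) = -j/(ω·C) = 0 - j1.654e+06 Ω
  Z2: Z = R = 36.4 Ω
  Z3: Z = R = 98.8 Ω
  Z4: Z = R = 1480 Ω
  Z5: Z = jωL = j·392.7·0.02 = 0 + j7.854 Ω
Step 3 — Bridge requires nodal analysis (the Z5 bridge couples midpoints C and D, so the two paths cannot be reduced to a simple series/parallel combination). Setting node B to ground and injecting 1 A at node A, the 3-node admittance system at A, C, D solves to V_A = Z_AB = 134.4 + j7.475 Ω = 134.6∠3.2° Ω.
Step 4 — Power factor: PF = cos(φ) = Re(Z)/|Z| = 134.4/134.6 = 0.9985.
Step 5 — Type: Im(Z) = 7.475 ⇒ lagging (phase φ = 3.2°).

PF = 0.9985 (lagging, φ = 3.2°)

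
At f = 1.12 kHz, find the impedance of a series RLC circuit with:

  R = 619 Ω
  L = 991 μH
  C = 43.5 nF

Step 1 — Angular frequency: ω = 2π·f = 2π·1120 = 7037 rad/s.
Step 2 — Component impedances:
  R: Z = R = 619 Ω
  L: Z = jωL = j·7037·0.000991 = 0 + j6.974 Ω
  C: Z = 1/(jωC) = -j/(ω·C) = 0 - j3267 Ω
Step 3 — Series combination: Z_total = R + L + C = 619 - j3260 Ω = 3318∠-79.2° Ω.

Z = 619 - j3260 Ω = 3318∠-79.2° Ω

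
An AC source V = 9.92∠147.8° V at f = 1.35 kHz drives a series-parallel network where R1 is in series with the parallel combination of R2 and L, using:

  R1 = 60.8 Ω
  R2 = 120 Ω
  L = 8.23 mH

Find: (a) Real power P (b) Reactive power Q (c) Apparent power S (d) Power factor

Step 1 — Angular frequency: ω = 2π·f = 2π·1350 = 8482 rad/s.
Step 2 — Component impedances:
  R1: Z = R = 60.8 Ω
  R2: Z = R = 120 Ω
  L: Z = jωL = j·8482·0.00823 = 0 + j69.81 Ω
Step 3 — Parallel branch: R2 || L = 1/(1/R2 + 1/L) = 30.34 + j52.16 Ω.
Step 4 — Series with R1: Z_total = R1 + (R2 || L) = 91.14 + j52.16 Ω = 105∠29.8° Ω.
Step 5 — Source phasor: V = 9.92∠147.8° V = -8.394 + j5.286 V.
Step 6 — Current: I = V / Z = -0.04438 + j0.08339 A = 0.09447∠118.0° A.
Step 7 — Complex power: S = V·I* = 0.8133 + j0.4654 VA.
Step 8 — Real power: P = Re(S) = 0.8133 W.
Step 9 — Reactive power: Q = Im(S) = 0.4654 VAR.
Step 10 — Apparent power: |S| = 0.9371 VA.
Step 11 — Power factor: PF = P/|S| = 0.8679 (lagging).

(a) P = 0.8133 W  (b) Q = 0.4654 VAR  (c) S = 0.9371 VA  (d) PF = 0.8679 (lagging)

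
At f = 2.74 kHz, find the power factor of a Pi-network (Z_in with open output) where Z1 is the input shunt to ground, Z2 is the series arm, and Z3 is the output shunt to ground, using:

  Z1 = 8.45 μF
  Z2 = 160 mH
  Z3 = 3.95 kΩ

Step 1 — Angular frequency: ω = 2π·f = 2π·2740 = 1.722e+04 rad/s.
Step 2 — Component impedances:
  Z1: Z = 1/(jωC) = -j/(ω·C) = 0 - j6.874 Ω
  Z2: Z = jωL = j·1.722e+04·0.16 = 0 + j2755 Ω
  Z3: Z = R = 3950 Ω
Step 3 — With open output, the series arm Z2 and the output shunt Z3 appear in series to ground: Z2 + Z3 = 3950 + j2755 Ω.
Step 4 — Parallel with input shunt Z1: Z_in = Z1 || (Z2 + Z3) = 0.008062 - j6.88 Ω = 6.88∠-89.9° Ω.
Step 5 — Power factor: PF = cos(φ) = Re(Z)/|Z| = 0.008062/6.88 = 0.001172.
Step 6 — Type: Im(Z) = -6.88 ⇒ leading (phase φ = -89.9°).

PF = 0.001172 (leading, φ = -89.9°)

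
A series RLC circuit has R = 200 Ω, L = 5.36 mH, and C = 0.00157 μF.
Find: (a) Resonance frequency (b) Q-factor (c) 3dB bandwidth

Step 1 — Resonance: ω₀ = 1/√(LC) = 1/√(0.00536·1.57e-09) = 3.447e+05 rad/s.
Step 2 — f₀ = ω₀/(2π) = 5.486e+04 Hz.
Step 3 — Series Q: Q = ω₀L/R = 3.447e+05·0.00536/200 = 9.239.
Step 4 — Bandwidth: Δω = ω₀/Q = 3.731e+04 rad/s; BW = Δω/(2π) = 5939 Hz.

(a) f₀ = 5.486e+04 Hz  (b) Q = 9.239  (c) BW = 5939 Hz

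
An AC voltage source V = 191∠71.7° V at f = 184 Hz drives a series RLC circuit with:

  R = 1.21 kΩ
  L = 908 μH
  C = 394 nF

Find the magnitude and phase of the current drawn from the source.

Step 1 — Angular frequency: ω = 2π·f = 2π·184 = 1156 rad/s.
Step 2 — Component impedances:
  R: Z = R = 1210 Ω
  L: Z = jωL = j·1156·0.000908 = 0 + j1.05 Ω
  C: Z = 1/(jωC) = -j/(ω·C) = 0 - j2195 Ω
Step 3 — Series combination: Z_total = R + L + C = 1210 - j2194 Ω = 2506∠-61.1° Ω.
Step 4 — Source phasor: V = 191∠71.7° V = 59.97 + j181.3 V.
Step 5 — Ohm's law: I = V / Z_total = (59.97 + j181.3) / (1210 - j2194) = -0.05181 + j0.0559 A.
Step 6 — Convert to polar: |I| = 0.07622 A, ∠I = 132.8°.

I = 0.07622∠132.8° A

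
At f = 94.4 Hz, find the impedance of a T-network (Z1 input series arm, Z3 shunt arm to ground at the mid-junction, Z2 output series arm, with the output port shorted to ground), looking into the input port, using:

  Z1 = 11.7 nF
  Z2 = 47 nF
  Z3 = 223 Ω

Step 1 — Angular frequency: ω = 2π·f = 2π·94.4 = 593.1 rad/s.
Step 2 — Component impedances:
  Z1: Z = 1/(jωC) = -j/(ω·C) = 0 - j1.441e+05 Ω
  Z2: Z = 1/(jωC) = -j/(ω·C) = 0 - j3.587e+04 Ω
  Z3: Z = R = 223 Ω
Step 3 — With the output port shorted to ground, the output series arm Z2 runs from the junction to ground; the shunt arm Z3 also runs from the junction to ground. They appear in parallel: Z3 || Z2 = 223 - j1.386 Ω.
Step 4 — Series with input arm Z1: Z_in = Z1 + (Z3 || Z2) = 223 - j1.441e+05 Ω = 1.441e+05∠-89.9° Ω.

Z = 223 - j1.441e+05 Ω = 1.441e+05∠-89.9° Ω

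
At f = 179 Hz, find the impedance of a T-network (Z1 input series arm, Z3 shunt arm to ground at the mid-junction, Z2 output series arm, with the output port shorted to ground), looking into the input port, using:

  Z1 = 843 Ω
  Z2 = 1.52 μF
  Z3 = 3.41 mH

Step 1 — Angular frequency: ω = 2π·f = 2π·179 = 1125 rad/s.
Step 2 — Component impedances:
  Z1: Z = R = 843 Ω
  Z2: Z = 1/(jωC) = -j/(ω·C) = 0 - j585 Ω
  Z3: Z = jωL = j·1125·0.00341 = 0 + j3.835 Ω
Step 3 — With the output port shorted to ground, the output series arm Z2 runs from the junction to ground; the shunt arm Z3 also runs from the junction to ground. They appear in parallel: Z3 || Z2 = 0 + j3.861 Ω.
Step 4 — Series with input arm Z1: Z_in = Z1 + (Z3 || Z2) = 843 + j3.861 Ω = 843∠0.3° Ω.

Z = 843 + j3.861 Ω = 843∠0.3° Ω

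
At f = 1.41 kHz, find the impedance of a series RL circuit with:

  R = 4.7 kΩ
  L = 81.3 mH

Step 1 — Angular frequency: ω = 2π·f = 2π·1410 = 8859 rad/s.
Step 2 — Component impedances:
  R: Z = R = 4700 Ω
  L: Z = jωL = j·8859·0.0813 = 0 + j720.3 Ω
Step 3 — Series combination: Z_total = R + L = 4700 + j720.3 Ω = 4755∠8.7° Ω.

Z = 4700 + j720.3 Ω = 4755∠8.7° Ω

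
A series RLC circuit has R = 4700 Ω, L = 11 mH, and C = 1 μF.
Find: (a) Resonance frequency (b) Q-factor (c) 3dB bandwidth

Step 1 — Resonance condition Im(Z)=0 gives ω₀ = 1/√(LC).
Step 2 — ω₀ = 1/√(0.011·1e-06) = 9535 rad/s.
Step 3 — f₀ = ω₀/(2π) = 1517 Hz.
Step 4 — Series Q: Q = ω₀L/R = 9535·0.011/4700 = 0.02232.
Step 5 — 3dB bandwidth: Δω = ω₀/Q = 4.273e+05 rad/s; BW = Δω/(2π) = 6.8e+04 Hz.

(a) f₀ = 1517 Hz  (b) Q = 0.02232  (c) BW = 6.8e+04 Hz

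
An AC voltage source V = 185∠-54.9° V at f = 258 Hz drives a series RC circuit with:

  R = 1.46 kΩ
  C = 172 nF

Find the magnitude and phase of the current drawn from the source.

Step 1 — Angular frequency: ω = 2π·f = 2π·258 = 1621 rad/s.
Step 2 — Component impedances:
  R: Z = R = 1460 Ω
  C: Z = 1/(jωC) = -j/(ω·C) = 0 - j3587 Ω
Step 3 — Series combination: Z_total = R + C = 1460 - j3587 Ω = 3872∠-67.8° Ω.
Step 4 — Source phasor: V = 185∠-54.9° V = 106.4 - j151.4 V.
Step 5 — Ohm's law: I = V / Z_total = (106.4 - j151.4) / (1460 - j3587) = 0.04656 + j0.01071 A.
Step 6 — Convert to polar: |I| = 0.04778 A, ∠I = 12.9°.

I = 0.04778∠12.9° A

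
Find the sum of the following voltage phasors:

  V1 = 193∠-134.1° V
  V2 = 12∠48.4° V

Step 1 — Convert each phasor to rectangular form:
  V1 = 193·(cos(-134.1°) + j·sin(-134.1°)) = -134.3 - j138.6 V
  V2 = 12·(cos(48.4°) + j·sin(48.4°)) = 7.967 + j8.974 V
Step 2 — Sum components: V_total = -126.3 - j129.6 V.
Step 3 — Convert to polar: |V_total| = 181 V, ∠V_total = -134.3°.

V_total = 181∠-134.3° V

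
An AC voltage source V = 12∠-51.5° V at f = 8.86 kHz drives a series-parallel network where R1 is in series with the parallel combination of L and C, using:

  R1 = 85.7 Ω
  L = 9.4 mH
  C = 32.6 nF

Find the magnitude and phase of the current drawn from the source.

Step 1 — Angular frequency: ω = 2π·f = 2π·8860 = 5.567e+04 rad/s.
Step 2 — Component impedances:
  R1: Z = R = 85.7 Ω
  L: Z = jωL = j·5.567e+04·0.0094 = 0 + j523.3 Ω
  C: Z = 1/(jωC) = -j/(ω·C) = 0 - j551 Ω
Step 3 — Parallel branch: L || C = 1/(1/L + 1/C) = 0 + j1.04e+04 Ω.
Step 4 — Series with R1: Z_total = R1 + (L || C) = 85.7 + j1.04e+04 Ω = 1.04e+04∠89.5° Ω.
Step 5 — Source phasor: V = 12∠-51.5° V = 7.47 - j9.391 V.
Step 6 — Ohm's law: I = V / Z_total = (7.47 - j9.391) / (85.7 + j1.04e+04) = -0.0008973 - j0.0007259 A.
Step 7 — Convert to polar: |I| = 0.001154 A, ∠I = -141.0°.

I = 0.001154∠-141.0° A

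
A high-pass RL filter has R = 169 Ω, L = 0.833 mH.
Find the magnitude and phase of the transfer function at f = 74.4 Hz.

Step 1 — Angular frequency: ω = 2π·74.4 = 467.5 rad/s.
Step 2 — Transfer function: H(jω) = jωL/(R + jωL).
Step 3 — Numerator jωL = j·0.3894; denominator R + jωL = 169 + j0.3894.
Step 4 — H = 5.309e-06 + j0.002304.
Step 5 — Magnitude: |H| = 0.002304 (-52.7 dB); phase: φ = 89.9°.

|H| = 0.002304 (-52.7 dB), φ = 89.9°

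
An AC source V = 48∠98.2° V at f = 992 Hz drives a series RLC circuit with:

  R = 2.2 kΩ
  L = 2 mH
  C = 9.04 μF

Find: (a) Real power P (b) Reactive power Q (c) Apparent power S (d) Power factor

Step 1 — Angular frequency: ω = 2π·f = 2π·992 = 6233 rad/s.
Step 2 — Component impedances:
  R: Z = R = 2200 Ω
  L: Z = jωL = j·6233·0.002 = 0 + j12.47 Ω
  C: Z = 1/(jωC) = -j/(ω·C) = 0 - j17.75 Ω
Step 3 — Series combination: Z_total = R + L + C = 2200 - j5.282 Ω = 2200∠-0.1° Ω.
Step 4 — Source phasor: V = 48∠98.2° V = -6.846 + j47.51 V.
Step 5 — Current: I = V / Z = -0.003164 + j0.02159 A = 0.02182∠98.3° A.
Step 6 — Complex power: S = V·I* = 1.047 - j0.002514 VA.
Step 7 — Real power: P = Re(S) = 1.047 W.
Step 8 — Reactive power: Q = Im(S) = -0.002514 VAR.
Step 9 — Apparent power: |S| = 1.047 VA.
Step 10 — Power factor: PF = P/|S| = 1 (leading).

(a) P = 1.047 W  (b) Q = -0.002514 VAR  (c) S = 1.047 VA  (d) PF = 1 (leading)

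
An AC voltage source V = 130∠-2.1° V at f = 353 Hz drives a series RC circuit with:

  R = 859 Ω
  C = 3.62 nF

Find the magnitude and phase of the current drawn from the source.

Step 1 — Angular frequency: ω = 2π·f = 2π·353 = 2218 rad/s.
Step 2 — Component impedances:
  R: Z = R = 859 Ω
  C: Z = 1/(jωC) = -j/(ω·C) = 0 - j1.245e+05 Ω
Step 3 — Series combination: Z_total = R + C = 859 - j1.245e+05 Ω = 1.246e+05∠-89.6° Ω.
Step 4 — Source phasor: V = 130∠-2.1° V = 129.9 - j4.764 V.
Step 5 — Ohm's law: I = V / Z_total = (129.9 - j4.764) / (859 - j1.245e+05) = 4.544e-05 + j0.001043 A.
Step 6 — Convert to polar: |I| = 0.001044 A, ∠I = 87.5°.

I = 0.001044∠87.5° A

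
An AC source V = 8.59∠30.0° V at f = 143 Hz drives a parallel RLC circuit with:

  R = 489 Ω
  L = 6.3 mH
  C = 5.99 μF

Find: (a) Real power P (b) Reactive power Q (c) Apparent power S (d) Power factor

Step 1 — Angular frequency: ω = 2π·f = 2π·143 = 898.5 rad/s.
Step 2 — Component impedances:
  R: Z = R = 489 Ω
  L: Z = jωL = j·898.5·0.0063 = 0 + j5.661 Ω
  C: Z = 1/(jωC) = -j/(ω·C) = 0 - j185.8 Ω
Step 3 — Parallel combination: 1/Z_total = 1/R + 1/L + 1/C; Z_total = 0.0697 + j5.838 Ω = 5.838∠89.3° Ω.
Step 4 — Source phasor: V = 8.59∠30.0° V = 7.439 + j4.295 V.
Step 5 — Current: I = V / Z = 0.7509 - j1.265 A = 1.471∠-59.3° A.
Step 6 — Complex power: S = V·I* = 0.1509 + j12.64 VA.
Step 7 — Real power: P = Re(S) = 0.1509 W.
Step 8 — Reactive power: Q = Im(S) = 12.64 VAR.
Step 9 — Apparent power: |S| = 12.64 VA.
Step 10 — Power factor: PF = P/|S| = 0.01194 (lagging).

(a) P = 0.1509 W  (b) Q = 12.64 VAR  (c) S = 12.64 VA  (d) PF = 0.01194 (lagging)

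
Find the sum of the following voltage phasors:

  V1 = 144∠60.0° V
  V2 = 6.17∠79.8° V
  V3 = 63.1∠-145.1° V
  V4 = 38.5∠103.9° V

Step 1 — Convert each phasor to rectangular form:
  V1 = 144·(cos(60.0°) + j·sin(60.0°)) = 72 + j124.7 V
  V2 = 6.17·(cos(79.8°) + j·sin(79.8°)) = 1.093 + j6.072 V
  V3 = 63.1·(cos(-145.1°) + j·sin(-145.1°)) = -51.75 - j36.1 V
  V4 = 38.5·(cos(103.9°) + j·sin(103.9°)) = -9.249 + j37.37 V
Step 2 — Sum components: V_total = 12.09 + j132.1 V.
Step 3 — Convert to polar: |V_total| = 132.6 V, ∠V_total = 84.8°.

V_total = 132.6∠84.8° V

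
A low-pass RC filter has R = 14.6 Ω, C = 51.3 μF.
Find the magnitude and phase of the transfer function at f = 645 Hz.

Step 1 — Angular frequency: ω = 2π·645 = 4053 rad/s.
Step 2 — Transfer function: H(jω) = 1/(1 + jωRC).
Step 3 — Denominator: 1 + jωRC = 1 + j·4053·14.6·5.13e-05 = 1 + j3.035.
Step 4 — H = 0.09791 - j0.2972.
Step 5 — Magnitude: |H| = 0.3129 (-10.1 dB); phase: φ = -71.8°.

|H| = 0.3129 (-10.1 dB), φ = -71.8°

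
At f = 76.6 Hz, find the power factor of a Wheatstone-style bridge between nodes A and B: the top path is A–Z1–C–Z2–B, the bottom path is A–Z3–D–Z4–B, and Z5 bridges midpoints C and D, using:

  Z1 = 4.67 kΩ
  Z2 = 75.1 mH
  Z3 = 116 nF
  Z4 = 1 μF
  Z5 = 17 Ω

Step 1 — Angular frequency: ω = 2π·f = 2π·76.6 = 481.3 rad/s.
Step 2 — Component impedances:
  Z1: Z = R = 4670 Ω
  Z2: Z = jωL = j·481.3·0.0751 = 0 + j36.15 Ω
  Z3: Z = 1/(jωC) = -j/(ω·C) = 0 - j1.791e+04 Ω
  Z4: Z = 1/(jωC) = -j/(ω·C) = 0 - j2078 Ω
  Z5: Z = R = 17 Ω
Step 3 — Bridge requires nodal analysis (the Z5 bridge couples midpoints C and D, so the two paths cannot be reduced to a simple series/parallel combination). Setting node B to ground and injecting 1 A at node A, the 3-node admittance system at A, C, D solves to V_A = Z_AB = 4372 - j1103 Ω = 4509∠-14.2° Ω.
Step 4 — Power factor: PF = cos(φ) = Re(Z)/|Z| = 4372/4509 = 0.9696.
Step 5 — Type: Im(Z) = -1103 ⇒ leading (phase φ = -14.2°).

PF = 0.9696 (leading, φ = -14.2°)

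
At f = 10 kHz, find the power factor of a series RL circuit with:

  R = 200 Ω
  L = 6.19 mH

Step 1 — Angular frequency: ω = 2π·f = 2π·1e+04 = 6.283e+04 rad/s.
Step 2 — Component impedances:
  R: Z = R = 200 Ω
  L: Z = jωL = j·6.283e+04·0.00619 = 0 + j388.9 Ω
Step 3 — Series combination: Z_total = R + L = 200 + j388.9 Ω = 437.3∠62.8° Ω.
Step 4 — Power factor: PF = cos(φ) = Re(Z)/|Z| = 200/437.34 = 0.4573.
Step 5 — Type: Im(Z) = 388.9 ⇒ lagging (phase φ = 62.8°).

PF = 0.4573 (lagging, φ = 62.8°)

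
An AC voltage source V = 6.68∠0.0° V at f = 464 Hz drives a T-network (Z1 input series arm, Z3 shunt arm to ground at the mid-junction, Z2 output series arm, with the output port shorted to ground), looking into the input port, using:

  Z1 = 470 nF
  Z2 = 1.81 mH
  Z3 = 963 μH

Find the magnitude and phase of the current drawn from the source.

Step 1 — Angular frequency: ω = 2π·f = 2π·464 = 2915 rad/s.
Step 2 — Component impedances:
  Z1: Z = 1/(jωC) = -j/(ω·C) = 0 - j729.8 Ω
  Z2: Z = jωL = j·2915·0.00181 = 0 + j5.277 Ω
  Z3: Z = jωL = j·2915·0.000963 = 0 + j2.808 Ω
Step 3 — With the output port shorted to ground, the output series arm Z2 runs from the junction to ground; the shunt arm Z3 also runs from the junction to ground. They appear in parallel: Z3 || Z2 = 0 + j1.833 Ω.
Step 4 — Series with input arm Z1: Z_in = Z1 + (Z3 || Z2) = 0 - j728 Ω = 728∠-90.0° Ω.
Step 5 — Source phasor: V = 6.68∠0.0° V = 6.68 V.
Step 6 — Ohm's law: I = V / Z_total = (6.68) / (0 - j728) = 0 + j0.009176 A.
Step 7 — Convert to polar: |I| = 0.009176 A, ∠I = 90.0°.

I = 0.009176∠90.0° A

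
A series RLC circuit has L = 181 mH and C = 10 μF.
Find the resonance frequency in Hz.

Step 1 — Resonance condition Im(Z)=0 gives ω₀ = 1/√(LC).
Step 2 — ω₀ = 1/√(0.181·1e-05) = 743.3 rad/s.
Step 3 — f₀ = ω₀/(2π) = 118.3 Hz.

f₀ = 118.3 Hz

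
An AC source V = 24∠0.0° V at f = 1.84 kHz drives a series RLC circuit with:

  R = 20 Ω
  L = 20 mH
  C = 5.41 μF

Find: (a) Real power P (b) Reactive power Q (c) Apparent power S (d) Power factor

Step 1 — Angular frequency: ω = 2π·f = 2π·1840 = 1.156e+04 rad/s.
Step 2 — Component impedances:
  R: Z = R = 20 Ω
  L: Z = jωL = j·1.156e+04·0.02 = 0 + j231.2 Ω
  C: Z = 1/(jωC) = -j/(ω·C) = 0 - j15.99 Ω
Step 3 — Series combination: Z_total = R + L + C = 20 + j215.2 Ω = 216.2∠84.7° Ω.
Step 4 — Source phasor: V = 24∠0.0° V = 24 V.
Step 5 — Current: I = V / Z = 0.01027 - j0.1106 A = 0.111∠-84.7° A.
Step 6 — Complex power: S = V·I* = 0.2465 + j2.653 VA.
Step 7 — Real power: P = Re(S) = 0.2465 W.
Step 8 — Reactive power: Q = Im(S) = 2.653 VAR.
Step 9 — Apparent power: |S| = 2.665 VA.
Step 10 — Power factor: PF = P/|S| = 0.09252 (lagging).

(a) P = 0.2465 W  (b) Q = 2.653 VAR  (c) S = 2.665 VA  (d) PF = 0.09252 (lagging)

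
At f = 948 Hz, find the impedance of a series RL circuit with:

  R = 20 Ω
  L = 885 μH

Step 1 — Angular frequency: ω = 2π·f = 2π·948 = 5956 rad/s.
Step 2 — Component impedances:
  R: Z = R = 20 Ω
  L: Z = jωL = j·5956·0.000885 = 0 + j5.271 Ω
Step 3 — Series combination: Z_total = R + L = 20 + j5.271 Ω = 20.68∠14.8° Ω.

Z = 20 + j5.271 Ω = 20.68∠14.8° Ω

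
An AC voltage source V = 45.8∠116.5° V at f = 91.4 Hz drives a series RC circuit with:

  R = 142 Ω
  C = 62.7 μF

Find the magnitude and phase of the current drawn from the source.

Step 1 — Angular frequency: ω = 2π·f = 2π·91.4 = 574.3 rad/s.
Step 2 — Component impedances:
  R: Z = R = 142 Ω
  C: Z = 1/(jωC) = -j/(ω·C) = 0 - j27.77 Ω
Step 3 — Series combination: Z_total = R + C = 142 - j27.77 Ω = 144.7∠-11.1° Ω.
Step 4 — Source phasor: V = 45.8∠116.5° V = -20.44 + j40.99 V.
Step 5 — Ohm's law: I = V / Z_total = (-20.44 + j40.99) / (142 - j27.77) = -0.193 + j0.2509 A.
Step 6 — Convert to polar: |I| = 0.3165 A, ∠I = 127.6°.

I = 0.3165∠127.6° A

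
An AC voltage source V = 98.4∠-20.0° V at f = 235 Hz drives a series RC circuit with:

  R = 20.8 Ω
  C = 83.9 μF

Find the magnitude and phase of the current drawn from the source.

Step 1 — Angular frequency: ω = 2π·f = 2π·235 = 1477 rad/s.
Step 2 — Component impedances:
  R: Z = R = 20.8 Ω
  C: Z = 1/(jωC) = -j/(ω·C) = 0 - j8.072 Ω
Step 3 — Series combination: Z_total = R + C = 20.8 - j8.072 Ω = 22.31∠-21.2° Ω.
Step 4 — Source phasor: V = 98.4∠-20.0° V = 92.47 - j33.65 V.
Step 5 — Ohm's law: I = V / Z_total = (92.47 - j33.65) / (20.8 - j8.072) = 4.409 + j0.09317 A.
Step 6 — Convert to polar: |I| = 4.41 A, ∠I = 1.2°.

I = 4.41∠1.2° A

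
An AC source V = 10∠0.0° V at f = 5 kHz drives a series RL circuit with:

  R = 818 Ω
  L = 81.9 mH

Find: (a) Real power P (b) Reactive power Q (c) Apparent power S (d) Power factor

Step 1 — Angular frequency: ω = 2π·f = 2π·5000 = 3.142e+04 rad/s.
Step 2 — Component impedances:
  R: Z = R = 818 Ω
  L: Z = jωL = j·3.142e+04·0.0819 = 0 + j2573 Ω
Step 3 — Series combination: Z_total = R + L = 818 + j2573 Ω = 2700∠72.4° Ω.
Step 4 — Source phasor: V = 10∠0.0° V = 10 V.
Step 5 — Current: I = V / Z = 0.001122 - j0.00353 A = 0.003704∠-72.4° A.
Step 6 — Complex power: S = V·I* = 0.01122 + j0.0353 VA.
Step 7 — Real power: P = Re(S) = 0.01122 W.
Step 8 — Reactive power: Q = Im(S) = 0.0353 VAR.
Step 9 — Apparent power: |S| = 0.03704 VA.
Step 10 — Power factor: PF = P/|S| = 0.303 (lagging).

(a) P = 0.01122 W  (b) Q = 0.0353 VAR  (c) S = 0.03704 VA  (d) PF = 0.303 (lagging)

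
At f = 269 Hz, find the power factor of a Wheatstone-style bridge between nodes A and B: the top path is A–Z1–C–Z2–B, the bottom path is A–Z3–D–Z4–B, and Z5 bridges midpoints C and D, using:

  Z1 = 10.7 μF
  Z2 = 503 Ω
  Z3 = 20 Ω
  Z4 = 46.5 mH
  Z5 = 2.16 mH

Step 1 — Angular frequency: ω = 2π·f = 2π·269 = 1690 rad/s.
Step 2 — Component impedances:
  Z1: Z = 1/(jωC) = -j/(ω·C) = 0 - j55.29 Ω
  Z2: Z = R = 503 Ω
  Z3: Z = R = 20 Ω
  Z4: Z = jωL = j·1690·0.0465 = 0 + j78.59 Ω
  Z5: Z = jωL = j·1690·0.00216 = 0 + j3.651 Ω
Step 3 — Bridge requires nodal analysis (the Z5 bridge couples midpoints C and D, so the two paths cannot be reduced to a simple series/parallel combination). Setting node B to ground and injecting 1 A at node A, the 3-node admittance system at A, C, D solves to V_A = Z_AB = 29.55 + j70.25 Ω = 76.21∠67.2° Ω.
Step 4 — Power factor: PF = cos(φ) = Re(Z)/|Z| = 29.552/76.214 = 0.3878.
Step 5 — Type: Im(Z) = 70.25 ⇒ lagging (phase φ = 67.2°).

PF = 0.3878 (lagging, φ = 67.2°)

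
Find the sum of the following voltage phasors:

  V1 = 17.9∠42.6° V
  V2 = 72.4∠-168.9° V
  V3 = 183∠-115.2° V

Step 1 — Convert each phasor to rectangular form:
  V1 = 17.9·(cos(42.6°) + j·sin(42.6°)) = 13.18 + j12.12 V
  V2 = 72.4·(cos(-168.9°) + j·sin(-168.9°)) = -71.05 - j13.94 V
  V3 = 183·(cos(-115.2°) + j·sin(-115.2°)) = -77.92 - j165.6 V
Step 2 — Sum components: V_total = -135.8 - j167.4 V.
Step 3 — Convert to polar: |V_total| = 215.6 V, ∠V_total = -129.0°.

V_total = 215.6∠-129.0° V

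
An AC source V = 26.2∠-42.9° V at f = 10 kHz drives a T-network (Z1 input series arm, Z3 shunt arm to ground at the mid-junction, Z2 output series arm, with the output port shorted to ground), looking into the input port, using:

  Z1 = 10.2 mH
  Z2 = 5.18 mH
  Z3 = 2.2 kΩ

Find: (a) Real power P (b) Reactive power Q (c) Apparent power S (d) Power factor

Step 1 — Angular frequency: ω = 2π·f = 2π·1e+04 = 6.283e+04 rad/s.
Step 2 — Component impedances:
  Z1: Z = jωL = j·6.283e+04·0.0102 = 0 + j640.9 Ω
  Z2: Z = jωL = j·6.283e+04·0.00518 = 0 + j325.5 Ω
  Z3: Z = R = 2200 Ω
Step 3 — With the output port shorted to ground, the output series arm Z2 runs from the junction to ground; the shunt arm Z3 also runs from the junction to ground. They appear in parallel: Z3 || Z2 = 47.12 + j318.5 Ω.
Step 4 — Series with input arm Z1: Z_in = Z1 + (Z3 || Z2) = 47.12 + j959.4 Ω = 960.5∠87.2° Ω.
Step 5 — Source phasor: V = 26.2∠-42.9° V = 19.19 - j17.83 V.
Step 6 — Current: I = V / Z = -0.01757 - j0.02087 A = 0.02728∠-130.1° A.
Step 7 — Complex power: S = V·I* = 0.03506 + j0.7138 VA.
Step 8 — Real power: P = Re(S) = 0.03506 W.
Step 9 — Reactive power: Q = Im(S) = 0.7138 VAR.
Step 10 — Apparent power: |S| = 0.7146 VA.
Step 11 — Power factor: PF = P/|S| = 0.04905 (lagging).

(a) P = 0.03506 W  (b) Q = 0.7138 VAR  (c) S = 0.7146 VA  (d) PF = 0.04905 (lagging)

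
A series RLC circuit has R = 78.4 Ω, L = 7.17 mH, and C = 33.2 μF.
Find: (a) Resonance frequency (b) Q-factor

Step 1 — Resonance condition Im(Z)=0 gives ω₀ = 1/√(LC).
Step 2 — ω₀ = 1/√(0.00717·3.32e-05) = 2050 rad/s.
Step 3 — f₀ = ω₀/(2π) = 326.2 Hz.
Step 4 — Series Q: Q = ω₀L/R = 2050·0.00717/78.4 = 0.1874.

(a) f₀ = 326.2 Hz  (b) Q = 0.1874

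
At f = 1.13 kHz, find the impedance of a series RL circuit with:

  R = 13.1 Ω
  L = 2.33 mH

Step 1 — Angular frequency: ω = 2π·f = 2π·1130 = 7100 rad/s.
Step 2 — Component impedances:
  R: Z = R = 13.1 Ω
  L: Z = jωL = j·7100·0.00233 = 0 + j16.54 Ω
Step 3 — Series combination: Z_total = R + L = 13.1 + j16.54 Ω = 21.1∠51.6° Ω.

Z = 13.1 + j16.54 Ω = 21.1∠51.6° Ω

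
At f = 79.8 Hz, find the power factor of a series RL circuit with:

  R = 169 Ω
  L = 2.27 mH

Step 1 — Angular frequency: ω = 2π·f = 2π·79.8 = 501.4 rad/s.
Step 2 — Component impedances:
  R: Z = R = 169 Ω
  L: Z = jωL = j·501.4·0.00227 = 0 + j1.138 Ω
Step 3 — Series combination: Z_total = R + L = 169 + j1.138 Ω = 169∠0.4° Ω.
Step 4 — Power factor: PF = cos(φ) = Re(Z)/|Z| = 169/169 = 1.
Step 5 — Type: Im(Z) = 1.138 ⇒ lagging (phase φ = 0.4°).

PF = 1 (lagging, φ = 0.4°)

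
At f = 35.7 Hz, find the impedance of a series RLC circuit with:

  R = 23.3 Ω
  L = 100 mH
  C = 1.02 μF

Step 1 — Angular frequency: ω = 2π·f = 2π·35.7 = 224.3 rad/s.
Step 2 — Component impedances:
  R: Z = R = 23.3 Ω
  L: Z = jωL = j·224.3·0.1 = 0 + j22.43 Ω
  C: Z = 1/(jωC) = -j/(ω·C) = 0 - j4371 Ω
Step 3 — Series combination: Z_total = R + L + C = 23.3 - j4348 Ω = 4348∠-89.7° Ω.

Z = 23.3 - j4348 Ω = 4348∠-89.7° Ω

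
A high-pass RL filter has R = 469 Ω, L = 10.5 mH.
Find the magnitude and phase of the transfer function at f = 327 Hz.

Step 1 — Angular frequency: ω = 2π·327 = 2055 rad/s.
Step 2 — Transfer function: H(jω) = jωL/(R + jωL).
Step 3 — Numerator jωL = j·21.57; denominator R + jωL = 469 + j21.57.
Step 4 — H = 0.002111 + j0.0459.
Step 5 — Magnitude: |H| = 0.04595 (-26.8 dB); phase: φ = 87.4°.

|H| = 0.04595 (-26.8 dB), φ = 87.4°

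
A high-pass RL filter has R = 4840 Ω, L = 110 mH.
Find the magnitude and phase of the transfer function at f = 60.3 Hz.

Step 1 — Angular frequency: ω = 2π·60.3 = 378.9 rad/s.
Step 2 — Transfer function: H(jω) = jωL/(R + jωL).
Step 3 — Numerator jωL = j·41.68; denominator R + jωL = 4840 + j41.68.
Step 4 — H = 7.414e-05 + j0.00861.
Step 5 — Magnitude: |H| = 0.008611 (-41.3 dB); phase: φ = 89.5°.

|H| = 0.008611 (-41.3 dB), φ = 89.5°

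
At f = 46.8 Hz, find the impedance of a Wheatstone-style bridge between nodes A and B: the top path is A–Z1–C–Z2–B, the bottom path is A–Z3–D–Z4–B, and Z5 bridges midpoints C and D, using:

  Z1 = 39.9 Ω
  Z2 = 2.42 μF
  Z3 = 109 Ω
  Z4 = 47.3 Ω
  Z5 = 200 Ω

Step 1 — Angular frequency: ω = 2π·f = 2π·46.8 = 294.1 rad/s.
Step 2 — Component impedances:
  Z1: Z = R = 39.9 Ω
  Z2: Z = 1/(jωC) = -j/(ω·C) = 0 - j1405 Ω
  Z3: Z = R = 109 Ω
  Z4: Z = R = 47.3 Ω
  Z5: Z = R = 200 Ω
Step 3 — Bridge requires nodal analysis (the Z5 bridge couples midpoints C and D, so the two paths cannot be reduced to a simple series/parallel combination). Setting node B to ground and injecting 1 A at node A, the 3-node admittance system at A, C, D solves to V_A = Z_AB = 121.4 - j8.501 Ω = 121.7∠-4.0° Ω.

Z = 121.4 - j8.501 Ω = 121.7∠-4.0° Ω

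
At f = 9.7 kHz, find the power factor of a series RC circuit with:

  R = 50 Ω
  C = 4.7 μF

Step 1 — Angular frequency: ω = 2π·f = 2π·9700 = 6.095e+04 rad/s.
Step 2 — Component impedances:
  R: Z = R = 50 Ω
  C: Z = 1/(jωC) = -j/(ω·C) = 0 - j3.491 Ω
Step 3 — Series combination: Z_total = R + C = 50 - j3.491 Ω = 50.12∠-4.0° Ω.
Step 4 — Power factor: PF = cos(φ) = Re(Z)/|Z| = 50/50.12 = 0.9976.
Step 5 — Type: Im(Z) = -3.491 ⇒ leading (phase φ = -4.0°).

PF = 0.9976 (leading, φ = -4.0°)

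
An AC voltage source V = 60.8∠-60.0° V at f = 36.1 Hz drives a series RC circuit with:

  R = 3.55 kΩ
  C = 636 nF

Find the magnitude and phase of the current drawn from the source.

Step 1 — Angular frequency: ω = 2π·f = 2π·36.1 = 226.8 rad/s.
Step 2 — Component impedances:
  R: Z = R = 3550 Ω
  C: Z = 1/(jωC) = -j/(ω·C) = 0 - j6932 Ω
Step 3 — Series combination: Z_total = R + C = 3550 - j6932 Ω = 7788∠-62.9° Ω.
Step 4 — Source phasor: V = 60.8∠-60.0° V = 30.4 - j52.65 V.
Step 5 — Ohm's law: I = V / Z_total = (30.4 - j52.65) / (3550 - j6932) = 0.007797 + j0.0003925 A.
Step 6 — Convert to polar: |I| = 0.007807 A, ∠I = 2.9°.

I = 0.007807∠2.9° A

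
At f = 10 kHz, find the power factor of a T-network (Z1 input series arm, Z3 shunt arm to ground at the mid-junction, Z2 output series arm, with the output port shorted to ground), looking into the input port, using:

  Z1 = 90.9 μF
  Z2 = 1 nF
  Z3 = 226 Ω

Step 1 — Angular frequency: ω = 2π·f = 2π·1e+04 = 6.283e+04 rad/s.
Step 2 — Component impedances:
  Z1: Z = 1/(jωC) = -j/(ω·C) = 0 - j0.1751 Ω
  Z2: Z = 1/(jωC) = -j/(ω·C) = 0 - j1.592e+04 Ω
  Z3: Z = R = 226 Ω
Step 3 — With the output port shorted to ground, the output series arm Z2 runs from the junction to ground; the shunt arm Z3 also runs from the junction to ground. They appear in parallel: Z3 || Z2 = 226 - j3.209 Ω.
Step 4 — Series with input arm Z1: Z_in = Z1 + (Z3 || Z2) = 226 - j3.384 Ω = 226∠-0.9° Ω.
Step 5 — Power factor: PF = cos(φ) = Re(Z)/|Z| = 225.95/225.98 = 0.9999.
Step 6 — Type: Im(Z) = -3.384 ⇒ leading (phase φ = -0.9°).

PF = 0.9999 (leading, φ = -0.9°)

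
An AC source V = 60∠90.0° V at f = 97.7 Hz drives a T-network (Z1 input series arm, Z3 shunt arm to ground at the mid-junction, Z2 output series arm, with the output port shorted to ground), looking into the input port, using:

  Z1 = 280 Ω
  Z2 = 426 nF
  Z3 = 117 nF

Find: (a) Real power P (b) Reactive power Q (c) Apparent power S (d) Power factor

Step 1 — Angular frequency: ω = 2π·f = 2π·97.7 = 613.9 rad/s.
Step 2 — Component impedances:
  Z1: Z = R = 280 Ω
  Z2: Z = 1/(jωC) = -j/(ω·C) = 0 - j3824 Ω
  Z3: Z = 1/(jωC) = -j/(ω·C) = 0 - j1.392e+04 Ω
Step 3 — With the output port shorted to ground, the output series arm Z2 runs from the junction to ground; the shunt arm Z3 also runs from the junction to ground. They appear in parallel: Z3 || Z2 = 0 - j3000 Ω.
Step 4 — Series with input arm Z1: Z_in = Z1 + (Z3 || Z2) = 280 - j3000 Ω = 3013∠-84.7° Ω.
Step 5 — Source phasor: V = 60∠90.0° V = 0 + j60 V.
Step 6 — Current: I = V / Z = -0.01983 + j0.001851 A = 0.01991∠174.7° A.
Step 7 — Complex power: S = V·I* = 0.111 - j1.19 VA.
Step 8 — Real power: P = Re(S) = 0.111 W.
Step 9 — Reactive power: Q = Im(S) = -1.19 VAR.
Step 10 — Apparent power: |S| = 1.195 VA.
Step 11 — Power factor: PF = P/|S| = 0.09293 (leading).

(a) P = 0.111 W  (b) Q = -1.19 VAR  (c) S = 1.195 VA  (d) PF = 0.09293 (leading)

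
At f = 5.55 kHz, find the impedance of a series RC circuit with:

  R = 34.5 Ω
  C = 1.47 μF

Step 1 — Angular frequency: ω = 2π·f = 2π·5550 = 3.487e+04 rad/s.
Step 2 — Component impedances:
  R: Z = R = 34.5 Ω
  C: Z = 1/(jωC) = -j/(ω·C) = 0 - j19.51 Ω
Step 3 — Series combination: Z_total = R + C = 34.5 - j19.51 Ω = 39.63∠-29.5° Ω.

Z = 34.5 - j19.51 Ω = 39.63∠-29.5° Ω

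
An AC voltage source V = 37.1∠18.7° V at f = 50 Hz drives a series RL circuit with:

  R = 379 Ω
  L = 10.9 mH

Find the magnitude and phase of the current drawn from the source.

Step 1 — Angular frequency: ω = 2π·f = 2π·50 = 314.2 rad/s.
Step 2 — Component impedances:
  R: Z = R = 379 Ω
  L: Z = jωL = j·314.2·0.0109 = 0 + j3.424 Ω
Step 3 — Series combination: Z_total = R + L = 379 + j3.424 Ω = 379∠0.5° Ω.
Step 4 — Source phasor: V = 37.1∠18.7° V = 35.14 + j11.89 V.
Step 5 — Ohm's law: I = V / Z_total = (35.14 + j11.89) / (379 + j3.424) = 0.093 + j0.03054 A.
Step 6 — Convert to polar: |I| = 0.09789 A, ∠I = 18.2°.

I = 0.09789∠18.2° A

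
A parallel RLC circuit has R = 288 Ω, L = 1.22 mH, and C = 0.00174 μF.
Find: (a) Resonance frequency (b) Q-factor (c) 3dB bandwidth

Step 1 — Resonance: ω₀ = 1/√(LC) = 1/√(0.00122·1.74e-09) = 6.863e+05 rad/s.
Step 2 — f₀ = ω₀/(2π) = 1.092e+05 Hz.
Step 3 — Parallel Q: Q = R/(ω₀L) = 288/(6.863e+05·0.00122) = 0.3439.
Step 4 — Bandwidth: Δω = ω₀/Q = 1.996e+06 rad/s; BW = Δω/(2π) = 3.176e+05 Hz.

(a) f₀ = 1.092e+05 Hz  (b) Q = 0.3439  (c) BW = 3.176e+05 Hz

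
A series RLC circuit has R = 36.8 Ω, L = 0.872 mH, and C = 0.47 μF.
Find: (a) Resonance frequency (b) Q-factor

Step 1 — Resonance condition Im(Z)=0 gives ω₀ = 1/√(LC).
Step 2 — ω₀ = 1/√(0.000872·4.7e-07) = 4.94e+04 rad/s.
Step 3 — f₀ = ω₀/(2π) = 7862 Hz.
Step 4 — Series Q: Q = ω₀L/R = 4.94e+04·0.000872/36.8 = 1.17.

(a) f₀ = 7862 Hz  (b) Q = 1.17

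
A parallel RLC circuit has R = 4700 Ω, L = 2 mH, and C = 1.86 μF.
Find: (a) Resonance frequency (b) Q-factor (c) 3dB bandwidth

Step 1 — Resonance: ω₀ = 1/√(LC) = 1/√(0.002·1.86e-06) = 1.64e+04 rad/s.
Step 2 — f₀ = ω₀/(2π) = 2609 Hz.
Step 3 — Parallel Q: Q = R/(ω₀L) = 4700/(1.64e+04·0.002) = 143.3.
Step 4 — Bandwidth: Δω = ω₀/Q = 114.4 rad/s; BW = Δω/(2π) = 18.21 Hz.

(a) f₀ = 2609 Hz  (b) Q = 143.3  (c) BW = 18.21 Hz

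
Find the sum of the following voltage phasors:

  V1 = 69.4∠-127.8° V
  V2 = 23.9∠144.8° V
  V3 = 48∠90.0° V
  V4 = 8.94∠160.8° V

Step 1 — Convert each phasor to rectangular form:
  V1 = 69.4·(cos(-127.8°) + j·sin(-127.8°)) = -42.54 - j54.84 V
  V2 = 23.9·(cos(144.8°) + j·sin(144.8°)) = -19.53 + j13.78 V
  V3 = 48·(cos(90.0°) + j·sin(90.0°)) = 0 + j48 V
  V4 = 8.94·(cos(160.8°) + j·sin(160.8°)) = -8.443 + j2.94 V
Step 2 — Sum components: V_total = -70.51 + j9.88 V.
Step 3 — Convert to polar: |V_total| = 71.2 V, ∠V_total = 172.0°.

V_total = 71.2∠172.0° V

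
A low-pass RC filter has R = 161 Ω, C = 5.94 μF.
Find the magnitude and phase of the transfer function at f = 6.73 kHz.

Step 1 — Angular frequency: ω = 2π·6730 = 4.229e+04 rad/s.
Step 2 — Transfer function: H(jω) = 1/(1 + jωRC).
Step 3 — Denominator: 1 + jωRC = 1 + j·4.229e+04·161·5.94e-06 = 1 + j40.44.
Step 4 — H = 0.0006111 - j0.02471.
Step 5 — Magnitude: |H| = 0.02472 (-32.1 dB); phase: φ = -88.6°.

|H| = 0.02472 (-32.1 dB), φ = -88.6°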